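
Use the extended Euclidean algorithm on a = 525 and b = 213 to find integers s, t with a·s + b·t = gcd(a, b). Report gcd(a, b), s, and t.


Euclidean algorithm on (525, 213) — divide until remainder is 0:
  525 = 2 · 213 + 99
  213 = 2 · 99 + 15
  99 = 6 · 15 + 9
  15 = 1 · 9 + 6
  9 = 1 · 6 + 3
  6 = 2 · 3 + 0
gcd(525, 213) = 3.
Track Bezout coefficients alongside the remainders: start with r₀ = 525 = a·1 + b·0 (s = 1, t = 0) and r₁ = 213 = a·0 + b·1 (s = 0, t = 1); each new remainder r_{k+1} = r_{k-1} − q_k·r_k inherits s_{k+1} = s_{k-1} − q_k·s_k, t_{k+1} = t_{k-1} − q_k·t_k, so r_k = a·s_k + b·t_k at every step:
  q = 2: r = 99, s = 1 − 2·0 = 1, t = 0 − 2·1 = -2  (check: 525·1 + 213·(-2) = 99)
  q = 2: r = 15, s = 0 − 2·1 = -2, t = 1 − 2·(-2) = 5  (check: 525·(-2) + 213·5 = 15)
  q = 6: r = 9, s = 1 − 6·(-2) = 13, t = -2 − 6·5 = -32  (check: 525·13 + 213·(-32) = 9)
  q = 1: r = 6, s = -2 − 1·13 = -15, t = 5 − 1·(-32) = 37  (check: 525·(-15) + 213·37 = 6)
  q = 1: r = 3, s = 13 − 1·(-15) = 28, t = -32 − 1·37 = -69  (check: 525·28 + 213·(-69) = 3)
The row with r = 3 (the gcd) gives the Bezout coefficients s = 28, t = -69.
Result: 525 · (28) + 213 · (-69) = 3.

gcd(525, 213) = 3; s = 28, t = -69 (check: 525·28 + 213·(-69) = 3).


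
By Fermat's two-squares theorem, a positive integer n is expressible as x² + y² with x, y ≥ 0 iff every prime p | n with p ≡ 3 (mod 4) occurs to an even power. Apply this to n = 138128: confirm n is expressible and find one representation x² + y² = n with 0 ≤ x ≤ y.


Step 1: Factor n = 138128 = 2^4 · 89 · 97.
Step 2: Check the mod-4 condition on each prime factor: 2 = 2 (special); 89 ≡ 1 (mod 4), exponent 1; 97 ≡ 1 (mod 4), exponent 1.
All primes ≡ 3 (mod 4) appear to even exponent (or don't appear), so by the two-squares theorem n IS expressible as a sum of two squares.
Step 3: Build a representation. Group n = k² · m with k = 4 and m = 89 · 97 = 8633 (a product of primes ≡ 1 (mod 4)); a representation of m scales to one of n via (k·x)² + (k·y)² = k²(x² + y²). Each prime p ≡ 1 (mod 4) is itself a sum of two squares; find a² by testing p − a² for a perfect square:
  89: 89 − 1² = 88, 89 − 2² = 85, 89 − 3² = 80, 89 − 4² = 73, 89 − 5² = 64 = 8² ⇒ 89 = 5² + 8².
  97: 97 − 1² = 96, 97 − 2² = 93, 97 − 3² = 88, 97 − 4² = 81 = 9² ⇒ 97 = 4² + 9².
  Combine using the Brahmagupta–Fibonacci identity (a² + b²)(c² + d²) = (ac − bd)² + (ad + bc)² = (ac + bd)² + (ad − bc)²:
  89 · 97 = 8633: from (5² + 8²)(4² + 9²), take (5·4 − 8·9, 5·9 + 8·4) = (20 − 72, 45 + 32) = (-52, 77); dropping signs (only squares matter) gives (52, 77); check 52² + 77² = 2704 + 5929 = 8633 ✓.
  Scale by k = 4: (4·52, 4·77) = (208, 308).
Step 4: Order so x ≤ y and verify: 208² + 308² = 43264 + 94864 = 138128 = n. ✓

n = 138128 = 208² + 308² (one valid representation with x ≤ y).


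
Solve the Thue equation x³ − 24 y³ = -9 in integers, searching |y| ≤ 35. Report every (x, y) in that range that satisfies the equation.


The equation is x³ - 24y³ = -9. For fixed y, x³ = 24·y³ − 9, so a solution requires the RHS to be a perfect cube.
Strategy: iterate y from -35 to 35, compute RHS = 24·y³ − 9, and check whether it is a (positive or negative) perfect cube.
Check small values of y:
  y = 0: RHS = -9 is not a perfect cube.
  y = 1: RHS = 15 is not a perfect cube.
  y = -1: RHS = -33 is not a perfect cube.
  y = 2: RHS = 183 is not a perfect cube.
  y = -2: RHS = -201 is not a perfect cube.
  y = 3: RHS = 639 is not a perfect cube.
  y = -3: RHS = -657 is not a perfect cube.
Continuing the search up to |y| = 35 finds no solutions either.
No (x, y) in the scanned range satisfies the equation.

No integer solutions with |y| ≤ 35.


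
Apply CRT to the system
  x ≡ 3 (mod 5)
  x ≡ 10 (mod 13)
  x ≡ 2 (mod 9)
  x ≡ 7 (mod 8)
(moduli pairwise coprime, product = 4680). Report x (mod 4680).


Product of moduli M = 5 · 13 · 9 · 8 = 4680.
Merge one congruence at a time:
  Start: x ≡ 3 (mod 5).
  Combine with x ≡ 10 (mod 13); new modulus lcm = 65.
    Write x = 3 + 5·t and substitute into x ≡ 10 (mod 13): 5·t ≡ 10 − 3 = 7 (mod 13).
    The inverse of 5 mod 13 is 8 (since 5·8 = 40 = 3·13 + 1), so t ≡ 8·7 = 56 ≡ 4 (mod 13).
    Then x = 3 + 5·4 = 23, valid modulo lcm(5, 13) = 65: x ≡ 23 (mod 65).
  Combine with x ≡ 2 (mod 9); new modulus lcm = 585.
    Write x = 23 + 65·t and substitute into x ≡ 2 (mod 9): 65·t ≡ 2 − 23 = -21 (mod 9).
    Reduce coefficients mod 9: 2·t ≡ 6 (mod 9).
    The inverse of 2 mod 9 is 5 (since 2·5 = 10 = 1·9 + 1), so t ≡ 5·6 = 30 ≡ 3 (mod 9).
    Then x = 23 + 65·3 = 218, valid modulo lcm(65, 9) = 585: x ≡ 218 (mod 585).
  Combine with x ≡ 7 (mod 8); new modulus lcm = 4680.
    Write x = 218 + 585·t and substitute into x ≡ 7 (mod 8): 585·t ≡ 7 − 218 = -211 (mod 8).
    Reduce coefficients mod 8: 1·t ≡ 5 (mod 8).
    So t ≡ 5 (mod 8).
    Then x = 218 + 585·5 = 3143, valid modulo lcm(585, 8) = 4680: x ≡ 3143 (mod 4680).
Verify against each original: 3143 mod 5 = 3, 3143 mod 13 = 10, 3143 mod 9 = 2, 3143 mod 8 = 7.

x ≡ 3143 (mod 4680).


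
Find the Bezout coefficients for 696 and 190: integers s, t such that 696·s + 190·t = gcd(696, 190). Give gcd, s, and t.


Euclidean algorithm on (696, 190) — divide until remainder is 0:
  696 = 3 · 190 + 126
  190 = 1 · 126 + 64
  126 = 1 · 64 + 62
  64 = 1 · 62 + 2
  62 = 31 · 2 + 0
gcd(696, 190) = 2.
Track Bezout coefficients alongside the remainders: start with r₀ = 696 = a·1 + b·0 (s = 1, t = 0) and r₁ = 190 = a·0 + b·1 (s = 0, t = 1); each new remainder r_{k+1} = r_{k-1} − q_k·r_k inherits s_{k+1} = s_{k-1} − q_k·s_k, t_{k+1} = t_{k-1} − q_k·t_k, so r_k = a·s_k + b·t_k at every step:
  q = 3: r = 126, s = 1 − 3·0 = 1, t = 0 − 3·1 = -3  (check: 696·1 + 190·(-3) = 126)
  q = 1: r = 64, s = 0 − 1·1 = -1, t = 1 − 1·(-3) = 4  (check: 696·(-1) + 190·4 = 64)
  q = 1: r = 62, s = 1 − 1·(-1) = 2, t = -3 − 1·4 = -7  (check: 696·2 + 190·(-7) = 62)
  q = 1: r = 2, s = -1 − 1·2 = -3, t = 4 − 1·(-7) = 11  (check: 696·(-3) + 190·11 = 2)
The row with r = 2 (the gcd) gives the Bezout coefficients s = -3, t = 11.
Result: 696 · (-3) + 190 · (11) = 2.

gcd(696, 190) = 2; s = -3, t = 11 (check: 696·(-3) + 190·11 = 2).


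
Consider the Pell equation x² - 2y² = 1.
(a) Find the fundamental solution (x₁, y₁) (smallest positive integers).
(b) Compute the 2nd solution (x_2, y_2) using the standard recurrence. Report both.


Step 1: Find the fundamental solution (x₁, y₁) of x² - 2y² = 1.
  Expand √2 as a continued fraction. a₀ = ⌊√2⌋ = 1; iterate m_{k+1} = d_k·a_k − m_k, d_{k+1} = (2 − m_{k+1}²)/d_k, a_{k+1} = ⌊(a₀ + m_{k+1})/d_{k+1}⌋ (starting m₀ = 0, d₀ = 1), with convergents p_k = a_k·p_{k-1} + p_{k-2}, q_k = a_k·q_{k-1} + q_{k-2} (p₋₁ = 1, q₋₁ = 0):
  k = 0: a₀ = 1; p₀/q₀ = 1/1; p₀² − 2·q₀² = 1 − 2 = -1.
  k = 1: m = 1, d = 1, a = ⌊(1 + 1)/1⌋ = 2; p/q = (2·1 + 1)/(2·1 + 0) = 3/2; p² − 2·q² = 9 − 8 = 1.
  The first convergent with p² − 2·q² = 1 gives the fundamental solution (x₁, y₁) = (3, 2).
Step 2: Apply the recurrence (x_{n+1}, y_{n+1}) = (x₁x_n + 2y₁y_n, x₁y_n + y₁x_n) repeatedly.
  From (x_1, y_1) = (3, 2): x_2 = 3·3 + 2·2·2 = 17; y_2 = 3·2 + 2·3 = 12.
Step 3: Verify x_2² - 2·y_2² = 289 - 288 = 1 (should be 1). ✓

(x_1, y_1) = (3, 2); (x_2, y_2) = (17, 12).


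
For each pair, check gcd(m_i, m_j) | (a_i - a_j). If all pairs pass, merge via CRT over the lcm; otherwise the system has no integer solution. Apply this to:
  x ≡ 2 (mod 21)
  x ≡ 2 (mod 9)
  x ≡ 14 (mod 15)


Moduli 21, 9, 15 are not pairwise coprime, so CRT works modulo lcm(m_i) when all pairwise compatibility conditions hold.
Pairwise compatibility: gcd(m_i, m_j) must divide a_i - a_j for every pair.
Merge one congruence at a time:
  Start: x ≡ 2 (mod 21).
  Combine with x ≡ 2 (mod 9): gcd(21, 9) = 3; 2 - 2 = 0, which IS divisible by 3, so compatible.
    Write x = 2 + 21·t and substitute into x ≡ 2 (mod 9): 21·t ≡ 2 − 2 = 0 (mod 9).
    Divide the congruence (and modulus) by g = 3: 7·t ≡ 0 (mod 3).
    Reduce coefficients mod 3: 1·t ≡ 0 (mod 3).
    So t ≡ 0 (mod 3).
    Then x = 2 + 21·0 = 2, valid modulo lcm(21, 9) = 63: x ≡ 2 (mod 63).
  Combine with x ≡ 14 (mod 15): gcd(63, 15) = 3; 14 - 2 = 12, which IS divisible by 3, so compatible.
    Write x = 2 + 63·t and substitute into x ≡ 14 (mod 15): 63·t ≡ 14 − 2 = 12 (mod 15).
    Divide the congruence (and modulus) by g = 3: 21·t ≡ 4 (mod 5).
    Reduce coefficients mod 5: 1·t ≡ 4 (mod 5).
    So t ≡ 4 (mod 5).
    Then x = 2 + 63·4 = 254, valid modulo lcm(63, 15) = 315: x ≡ 254 (mod 315).
Verify: 254 mod 21 = 2, 254 mod 9 = 2, 254 mod 15 = 14.

x ≡ 254 (mod 315).


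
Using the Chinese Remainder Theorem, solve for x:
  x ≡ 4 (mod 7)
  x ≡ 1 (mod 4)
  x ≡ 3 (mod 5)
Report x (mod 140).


Moduli 7, 4, 5 are pairwise coprime; by CRT there is a unique solution modulo M = 7 · 4 · 5 = 140.
Solve pairwise, accumulating the modulus:
  Start with x ≡ 4 (mod 7).
  Combine with x ≡ 1 (mod 4): since gcd(7, 4) = 1, we get a unique residue mod 28.
    Write x = 4 + 7·t and substitute into x ≡ 1 (mod 4): 7·t ≡ 1 − 4 = -3 (mod 4).
    Reduce coefficients mod 4: 3·t ≡ 1 (mod 4).
    The inverse of 3 mod 4 is 3 (since 3·3 = 9 = 2·4 + 1), so t ≡ 3·1 = 3 ≡ 3 (mod 4).
    Then x = 4 + 7·3 = 25, valid modulo lcm(7, 4) = 28: x ≡ 25 (mod 28).
  Combine with x ≡ 3 (mod 5): since gcd(28, 5) = 1, we get a unique residue mod 140.
    Write x = 25 + 28·t and substitute into x ≡ 3 (mod 5): 28·t ≡ 3 − 25 = -22 (mod 5).
    Reduce coefficients mod 5: 3·t ≡ 3 (mod 5).
    The inverse of 3 mod 5 is 2 (since 3·2 = 6 = 1·5 + 1), so t ≡ 2·3 = 6 ≡ 1 (mod 5).
    Then x = 25 + 28·1 = 53, valid modulo lcm(28, 5) = 140: x ≡ 53 (mod 140).
Verify: 53 mod 7 = 4 ✓, 53 mod 4 = 1 ✓, 53 mod 5 = 3 ✓.

x ≡ 53 (mod 140).


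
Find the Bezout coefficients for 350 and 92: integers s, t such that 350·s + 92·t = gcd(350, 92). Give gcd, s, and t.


Euclidean algorithm on (350, 92) — divide until remainder is 0:
  350 = 3 · 92 + 74
  92 = 1 · 74 + 18
  74 = 4 · 18 + 2
  18 = 9 · 2 + 0
gcd(350, 92) = 2.
Track Bezout coefficients alongside the remainders: start with r₀ = 350 = a·1 + b·0 (s = 1, t = 0) and r₁ = 92 = a·0 + b·1 (s = 0, t = 1); each new remainder r_{k+1} = r_{k-1} − q_k·r_k inherits s_{k+1} = s_{k-1} − q_k·s_k, t_{k+1} = t_{k-1} − q_k·t_k, so r_k = a·s_k + b·t_k at every step:
  q = 3: r = 74, s = 1 − 3·0 = 1, t = 0 − 3·1 = -3  (check: 350·1 + 92·(-3) = 74)
  q = 1: r = 18, s = 0 − 1·1 = -1, t = 1 − 1·(-3) = 4  (check: 350·(-1) + 92·4 = 18)
  q = 4: r = 2, s = 1 − 4·(-1) = 5, t = -3 − 4·4 = -19  (check: 350·5 + 92·(-19) = 2)
The row with r = 2 (the gcd) gives the Bezout coefficients s = 5, t = -19.
Result: 350 · (5) + 92 · (-19) = 2.

gcd(350, 92) = 2; s = 5, t = -19 (check: 350·5 + 92·(-19) = 2).


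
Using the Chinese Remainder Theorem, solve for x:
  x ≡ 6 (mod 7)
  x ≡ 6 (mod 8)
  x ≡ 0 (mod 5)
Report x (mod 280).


Moduli 7, 8, 5 are pairwise coprime; by CRT there is a unique solution modulo M = 7 · 8 · 5 = 280.
Solve pairwise, accumulating the modulus:
  Start with x ≡ 6 (mod 7).
  Combine with x ≡ 6 (mod 8): since gcd(7, 8) = 1, we get a unique residue mod 56.
    Write x = 6 + 7·t and substitute into x ≡ 6 (mod 8): 7·t ≡ 6 − 6 = 0 (mod 8).
    The inverse of 7 mod 8 is 7 (since 7·7 = 49 = 6·8 + 1), so t ≡ 7·0 = 0 ≡ 0 (mod 8).
    Then x = 6 + 7·0 = 6, valid modulo lcm(7, 8) = 56: x ≡ 6 (mod 56).
  Combine with x ≡ 0 (mod 5): since gcd(56, 5) = 1, we get a unique residue mod 280.
    Write x = 6 + 56·t and substitute into x ≡ 0 (mod 5): 56·t ≡ 0 − 6 = -6 (mod 5).
    Reduce coefficients mod 5: 1·t ≡ 4 (mod 5).
    So t ≡ 4 (mod 5).
    Then x = 6 + 56·4 = 230, valid modulo lcm(56, 5) = 280: x ≡ 230 (mod 280).
Verify: 230 mod 7 = 6 ✓, 230 mod 8 = 6 ✓, 230 mod 5 = 0 ✓.

x ≡ 230 (mod 280).


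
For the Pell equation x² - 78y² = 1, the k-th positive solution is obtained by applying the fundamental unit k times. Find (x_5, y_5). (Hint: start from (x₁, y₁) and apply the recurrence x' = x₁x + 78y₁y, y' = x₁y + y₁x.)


Step 1: Find the fundamental solution (x₁, y₁) of x² - 78y² = 1.
  Expand √78 as a continued fraction. a₀ = ⌊√78⌋ = 8; iterate m_{k+1} = d_k·a_k − m_k, d_{k+1} = (78 − m_{k+1}²)/d_k, a_{k+1} = ⌊(a₀ + m_{k+1})/d_{k+1}⌋ (starting m₀ = 0, d₀ = 1), with convergents p_k = a_k·p_{k-1} + p_{k-2}, q_k = a_k·q_{k-1} + q_{k-2} (p₋₁ = 1, q₋₁ = 0):
  k = 0: a₀ = 8; p₀/q₀ = 8/1; p₀² − 78·q₀² = 64 − 78 = -14.
  k = 1: m = 8, d = 14, a = ⌊(8 + 8)/14⌋ = 1; p/q = (1·8 + 1)/(1·1 + 0) = 9/1; p² − 78·q² = 81 − 78 = 3.
  k = 2: m = 6, d = 3, a = ⌊(8 + 6)/3⌋ = 4; p/q = (4·9 + 8)/(4·1 + 1) = 44/5; p² − 78·q² = 1936 − 1950 = -14.
  k = 3: m = 6, d = 14, a = ⌊(8 + 6)/14⌋ = 1; p/q = (1·44 + 9)/(1·5 + 1) = 53/6; p² − 78·q² = 2809 − 2808 = 1.
  The first convergent with p² − 78·q² = 1 gives the fundamental solution (x₁, y₁) = (53, 6).
Step 2: Apply the recurrence (x_{n+1}, y_{n+1}) = (x₁x_n + 78y₁y_n, x₁y_n + y₁x_n) repeatedly.
  From (x_1, y_1) = (53, 6): x_2 = 53·53 + 78·6·6 = 5617; y_2 = 53·6 + 6·53 = 636.
  From (x_2, y_2) = (5617, 636): x_3 = 53·5617 + 78·6·636 = 595349; y_3 = 53·636 + 6·5617 = 67410.
  From (x_3, y_3) = (595349, 67410): x_4 = 53·595349 + 78·6·67410 = 63101377; y_4 = 53·67410 + 6·595349 = 7144824.
  From (x_4, y_4) = (63101377, 7144824): x_5 = 53·63101377 + 78·6·7144824 = 6688150613; y_5 = 53·7144824 + 6·63101377 = 757283934.
Step 3: Verify x_5² - 78·y_5² = 44731358622172275769 - 44731358622172275768 = 1 (should be 1). ✓

(x_1, y_1) = (53, 6); (x_5, y_5) = (6688150613, 757283934).


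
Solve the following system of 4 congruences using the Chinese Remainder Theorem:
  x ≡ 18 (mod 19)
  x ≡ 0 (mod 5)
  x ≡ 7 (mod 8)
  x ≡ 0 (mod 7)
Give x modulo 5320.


Product of moduli M = 19 · 5 · 8 · 7 = 5320.
Merge one congruence at a time:
  Start: x ≡ 18 (mod 19).
  Combine with x ≡ 0 (mod 5); new modulus lcm = 95.
    Write x = 18 + 19·t and substitute into x ≡ 0 (mod 5): 19·t ≡ 0 − 18 = -18 (mod 5).
    Reduce coefficients mod 5: 4·t ≡ 2 (mod 5).
    The inverse of 4 mod 5 is 4 (since 4·4 = 16 = 3·5 + 1), so t ≡ 4·2 = 8 ≡ 3 (mod 5).
    Then x = 18 + 19·3 = 75, valid modulo lcm(19, 5) = 95: x ≡ 75 (mod 95).
  Combine with x ≡ 7 (mod 8); new modulus lcm = 760.
    Write x = 75 + 95·t and substitute into x ≡ 7 (mod 8): 95·t ≡ 7 − 75 = -68 (mod 8).
    Reduce coefficients mod 8: 7·t ≡ 4 (mod 8).
    The inverse of 7 mod 8 is 7 (since 7·7 = 49 = 6·8 + 1), so t ≡ 7·4 = 28 ≡ 4 (mod 8).
    Then x = 75 + 95·4 = 455, valid modulo lcm(95, 8) = 760: x ≡ 455 (mod 760).
  Combine with x ≡ 0 (mod 7); new modulus lcm = 5320.
    Write x = 455 + 760·t and substitute into x ≡ 0 (mod 7): 760·t ≡ 0 − 455 = -455 (mod 7).
    Reduce coefficients mod 7: 4·t ≡ 0 (mod 7).
    The inverse of 4 mod 7 is 2 (since 4·2 = 8 = 1·7 + 1), so t ≡ 2·0 = 0 ≡ 0 (mod 7).
    Then x = 455 + 760·0 = 455, valid modulo lcm(760, 7) = 5320: x ≡ 455 (mod 5320).
Verify against each original: 455 mod 19 = 18, 455 mod 5 = 0, 455 mod 8 = 7, 455 mod 7 = 0.

x ≡ 455 (mod 5320).


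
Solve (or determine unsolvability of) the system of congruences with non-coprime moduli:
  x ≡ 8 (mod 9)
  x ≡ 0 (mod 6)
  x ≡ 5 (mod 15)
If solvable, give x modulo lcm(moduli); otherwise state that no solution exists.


Moduli 9, 6, 15 are not pairwise coprime, so CRT works modulo lcm(m_i) when all pairwise compatibility conditions hold.
Pairwise compatibility: gcd(m_i, m_j) must divide a_i - a_j for every pair.
Merge one congruence at a time:
  Start: x ≡ 8 (mod 9).
  Combine with x ≡ 0 (mod 6): gcd(9, 6) = 3, and 0 - 8 = -8 is NOT divisible by 3.
    ⇒ system is inconsistent (no integer solution).

No solution (the system is inconsistent).


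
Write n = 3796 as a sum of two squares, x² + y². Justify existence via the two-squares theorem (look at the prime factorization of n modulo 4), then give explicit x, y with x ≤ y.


Step 1: Factor n = 3796 = 2^2 · 13 · 73.
Step 2: Check the mod-4 condition on each prime factor: 2 = 2 (special); 13 ≡ 1 (mod 4), exponent 1; 73 ≡ 1 (mod 4), exponent 1.
All primes ≡ 3 (mod 4) appear to even exponent (or don't appear), so by the two-squares theorem n IS expressible as a sum of two squares.
Step 3: Build a representation. Group n = k² · m with k = 2 and m = 13 · 73 = 949 (a product of primes ≡ 1 (mod 4)); a representation of m scales to one of n via (k·x)² + (k·y)² = k²(x² + y²). Each prime p ≡ 1 (mod 4) is itself a sum of two squares; find a² by testing p − a² for a perfect square:
  13: 13 − 1² = 12, 13 − 2² = 9 = 3² ⇒ 13 = 2² + 3².
  73: 73 − 1² = 72, 73 − 2² = 69, 73 − 3² = 64 = 8² ⇒ 73 = 3² + 8².
  Combine using the Brahmagupta–Fibonacci identity (a² + b²)(c² + d²) = (ac − bd)² + (ad + bc)² = (ac + bd)² + (ad − bc)²:
  13 · 73 = 949: from (2² + 3²)(3² + 8²), take (2·3 − 3·8, 2·8 + 3·3) = (6 − 24, 16 + 9) = (-18, 25); dropping signs (only squares matter) gives (18, 25); check 18² + 25² = 324 + 625 = 949 ✓.
  Scale by k = 2: (2·18, 2·25) = (36, 50).
Step 4: Order so x ≤ y and verify: 36² + 50² = 1296 + 2500 = 3796 = n. ✓

n = 3796 = 36² + 50² (one valid representation with x ≤ y).


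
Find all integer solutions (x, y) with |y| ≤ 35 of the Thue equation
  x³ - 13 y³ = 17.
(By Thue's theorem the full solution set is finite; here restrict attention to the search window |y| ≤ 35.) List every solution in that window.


The equation is x³ - 13y³ = 17. For fixed y, x³ = 13·y³ + 17, so a solution requires the RHS to be a perfect cube.
Strategy: iterate y from -35 to 35, compute RHS = 13·y³ + 17, and check whether it is a (positive or negative) perfect cube.
Check small values of y:
  y = 0: RHS = 17 is not a perfect cube.
  y = 1: RHS = 30 is not a perfect cube.
  y = -1: RHS = 4 is not a perfect cube.
  y = 2: RHS = 121 is not a perfect cube.
  y = -2: RHS = -87 is not a perfect cube.
  y = 3: RHS = 368 is not a perfect cube.
  y = -3: RHS = -334 is not a perfect cube.
Continuing the search up to |y| = 35 finds no solutions either.
No (x, y) in the scanned range satisfies the equation.

No integer solutions with |y| ≤ 35.


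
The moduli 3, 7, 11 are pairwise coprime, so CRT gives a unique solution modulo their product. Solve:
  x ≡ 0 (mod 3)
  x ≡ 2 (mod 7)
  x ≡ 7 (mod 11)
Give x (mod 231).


Moduli 3, 7, 11 are pairwise coprime; by CRT there is a unique solution modulo M = 3 · 7 · 11 = 231.
Solve pairwise, accumulating the modulus:
  Start with x ≡ 0 (mod 3).
  Combine with x ≡ 2 (mod 7): since gcd(3, 7) = 1, we get a unique residue mod 21.
    Write x = 0 + 3·t and substitute into x ≡ 2 (mod 7): 3·t ≡ 2 − 0 = 2 (mod 7).
    The inverse of 3 mod 7 is 5 (since 3·5 = 15 = 2·7 + 1), so t ≡ 5·2 = 10 ≡ 3 (mod 7).
    Then x = 0 + 3·3 = 9, valid modulo lcm(3, 7) = 21: x ≡ 9 (mod 21).
  Combine with x ≡ 7 (mod 11): since gcd(21, 11) = 1, we get a unique residue mod 231.
    Write x = 9 + 21·t and substitute into x ≡ 7 (mod 11): 21·t ≡ 7 − 9 = -2 (mod 11).
    Reduce coefficients mod 11: 10·t ≡ 9 (mod 11).
    The inverse of 10 mod 11 is 10 (since 10·10 = 100 = 9·11 + 1), so t ≡ 10·9 = 90 ≡ 2 (mod 11).
    Then x = 9 + 21·2 = 51, valid modulo lcm(21, 11) = 231: x ≡ 51 (mod 231).
Verify: 51 mod 3 = 0 ✓, 51 mod 7 = 2 ✓, 51 mod 11 = 7 ✓.

x ≡ 51 (mod 231).


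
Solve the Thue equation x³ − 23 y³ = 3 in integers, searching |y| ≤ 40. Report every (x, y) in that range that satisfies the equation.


The equation is x³ - 23y³ = 3. For fixed y, x³ = 23·y³ + 3, so a solution requires the RHS to be a perfect cube.
Strategy: iterate y from -40 to 40, compute RHS = 23·y³ + 3, and check whether it is a (positive or negative) perfect cube.
Check small values of y:
  y = 0: RHS = 3 is not a perfect cube.
  y = 1: RHS = 26 is not a perfect cube.
  y = -1: RHS = -20 is not a perfect cube.
  y = 2: RHS = 187 is not a perfect cube.
  y = -2: RHS = -181 is not a perfect cube.
  y = 3: RHS = 624 is not a perfect cube.
  y = -3: RHS = -618 is not a perfect cube.
Continuing the search up to |y| = 40 finds no solutions either.
No (x, y) in the scanned range satisfies the equation.

No integer solutions with |y| ≤ 40.


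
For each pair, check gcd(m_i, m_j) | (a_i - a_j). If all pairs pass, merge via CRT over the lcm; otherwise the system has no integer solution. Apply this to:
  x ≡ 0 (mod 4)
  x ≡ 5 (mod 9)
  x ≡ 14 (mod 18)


Moduli 4, 9, 18 are not pairwise coprime, so CRT works modulo lcm(m_i) when all pairwise compatibility conditions hold.
Pairwise compatibility: gcd(m_i, m_j) must divide a_i - a_j for every pair.
Merge one congruence at a time:
  Start: x ≡ 0 (mod 4).
  Combine with x ≡ 5 (mod 9): gcd(4, 9) = 1; 5 - 0 = 5, which IS divisible by 1, so compatible.
    Write x = 0 + 4·t and substitute into x ≡ 5 (mod 9): 4·t ≡ 5 − 0 = 5 (mod 9).
    The inverse of 4 mod 9 is 7 (since 4·7 = 28 = 3·9 + 1), so t ≡ 7·5 = 35 ≡ 8 (mod 9).
    Then x = 0 + 4·8 = 32, valid modulo lcm(4, 9) = 36: x ≡ 32 (mod 36).
  Combine with x ≡ 14 (mod 18): gcd(36, 18) = 18; 14 - 32 = -18, which IS divisible by 18, so compatible.
    Write x = 32 + 36·t and substitute into x ≡ 14 (mod 18): 36·t ≡ 14 − 32 = -18 (mod 18).
    Divide the congruence (and modulus) by g = 18: 2·t ≡ -1 (mod 1).
    Modulo 1 every t works; take t = 0.
    Then x = 32 + 36·0 = 32, valid modulo lcm(36, 18) = 36: x ≡ 32 (mod 36).
Verify: 32 mod 4 = 0, 32 mod 9 = 5, 32 mod 18 = 14.

x ≡ 32 (mod 36).


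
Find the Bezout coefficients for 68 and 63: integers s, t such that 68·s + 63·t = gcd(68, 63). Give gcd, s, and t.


Euclidean algorithm on (68, 63) — divide until remainder is 0:
  68 = 1 · 63 + 5
  63 = 12 · 5 + 3
  5 = 1 · 3 + 2
  3 = 1 · 2 + 1
  2 = 2 · 1 + 0
gcd(68, 63) = 1.
Track Bezout coefficients alongside the remainders: start with r₀ = 68 = a·1 + b·0 (s = 1, t = 0) and r₁ = 63 = a·0 + b·1 (s = 0, t = 1); each new remainder r_{k+1} = r_{k-1} − q_k·r_k inherits s_{k+1} = s_{k-1} − q_k·s_k, t_{k+1} = t_{k-1} − q_k·t_k, so r_k = a·s_k + b·t_k at every step:
  q = 1: r = 5, s = 1 − 1·0 = 1, t = 0 − 1·1 = -1  (check: 68·1 + 63·(-1) = 5)
  q = 12: r = 3, s = 0 − 12·1 = -12, t = 1 − 12·(-1) = 13  (check: 68·(-12) + 63·13 = 3)
  q = 1: r = 2, s = 1 − 1·(-12) = 13, t = -1 − 1·13 = -14  (check: 68·13 + 63·(-14) = 2)
  q = 1: r = 1, s = -12 − 1·13 = -25, t = 13 − 1·(-14) = 27  (check: 68·(-25) + 63·27 = 1)
The row with r = 1 (the gcd) gives the Bezout coefficients s = -25, t = 27.
Result: 68 · (-25) + 63 · (27) = 1.

gcd(68, 63) = 1; s = -25, t = 27 (check: 68·(-25) + 63·27 = 1).


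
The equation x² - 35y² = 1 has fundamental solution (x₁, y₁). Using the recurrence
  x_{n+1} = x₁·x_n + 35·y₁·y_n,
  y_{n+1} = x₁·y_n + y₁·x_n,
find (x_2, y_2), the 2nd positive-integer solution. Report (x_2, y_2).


Step 1: Find the fundamental solution (x₁, y₁) of x² - 35y² = 1.
  Expand √35 as a continued fraction. a₀ = ⌊√35⌋ = 5; iterate m_{k+1} = d_k·a_k − m_k, d_{k+1} = (35 − m_{k+1}²)/d_k, a_{k+1} = ⌊(a₀ + m_{k+1})/d_{k+1}⌋ (starting m₀ = 0, d₀ = 1), with convergents p_k = a_k·p_{k-1} + p_{k-2}, q_k = a_k·q_{k-1} + q_{k-2} (p₋₁ = 1, q₋₁ = 0):
  k = 0: a₀ = 5; p₀/q₀ = 5/1; p₀² − 35·q₀² = 25 − 35 = -10.
  k = 1: m = 5, d = 10, a = ⌊(5 + 5)/10⌋ = 1; p/q = (1·5 + 1)/(1·1 + 0) = 6/1; p² − 35·q² = 36 − 35 = 1.
  The first convergent with p² − 35·q² = 1 gives the fundamental solution (x₁, y₁) = (6, 1).
Step 2: Apply the recurrence (x_{n+1}, y_{n+1}) = (x₁x_n + 35y₁y_n, x₁y_n + y₁x_n) repeatedly.
  From (x_1, y_1) = (6, 1): x_2 = 6·6 + 35·1·1 = 71; y_2 = 6·1 + 1·6 = 12.
Step 3: Verify x_2² - 35·y_2² = 5041 - 5040 = 1 (should be 1). ✓

(x_1, y_1) = (6, 1); (x_2, y_2) = (71, 12).


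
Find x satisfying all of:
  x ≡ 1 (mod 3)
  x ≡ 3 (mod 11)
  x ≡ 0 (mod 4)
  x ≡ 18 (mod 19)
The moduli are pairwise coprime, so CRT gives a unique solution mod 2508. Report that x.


Product of moduli M = 3 · 11 · 4 · 19 = 2508.
Merge one congruence at a time:
  Start: x ≡ 1 (mod 3).
  Combine with x ≡ 3 (mod 11); new modulus lcm = 33.
    Write x = 1 + 3·t and substitute into x ≡ 3 (mod 11): 3·t ≡ 3 − 1 = 2 (mod 11).
    The inverse of 3 mod 11 is 4 (since 3·4 = 12 = 1·11 + 1), so t ≡ 4·2 = 8 ≡ 8 (mod 11).
    Then x = 1 + 3·8 = 25, valid modulo lcm(3, 11) = 33: x ≡ 25 (mod 33).
  Combine with x ≡ 0 (mod 4); new modulus lcm = 132.
    Write x = 25 + 33·t and substitute into x ≡ 0 (mod 4): 33·t ≡ 0 − 25 = -25 (mod 4).
    Reduce coefficients mod 4: 1·t ≡ 3 (mod 4).
    So t ≡ 3 (mod 4).
    Then x = 25 + 33·3 = 124, valid modulo lcm(33, 4) = 132: x ≡ 124 (mod 132).
  Combine with x ≡ 18 (mod 19); new modulus lcm = 2508.
    Write x = 124 + 132·t and substitute into x ≡ 18 (mod 19): 132·t ≡ 18 − 124 = -106 (mod 19).
    Reduce coefficients mod 19: 18·t ≡ 8 (mod 19).
    The inverse of 18 mod 19 is 18 (since 18·18 = 324 = 17·19 + 1), so t ≡ 18·8 = 144 ≡ 11 (mod 19).
    Then x = 124 + 132·11 = 1576, valid modulo lcm(132, 19) = 2508: x ≡ 1576 (mod 2508).
Verify against each original: 1576 mod 3 = 1, 1576 mod 11 = 3, 1576 mod 4 = 0, 1576 mod 19 = 18.

x ≡ 1576 (mod 2508).


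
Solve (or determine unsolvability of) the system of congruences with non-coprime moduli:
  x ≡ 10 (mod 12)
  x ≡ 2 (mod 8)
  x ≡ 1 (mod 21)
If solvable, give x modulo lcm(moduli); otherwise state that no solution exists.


Moduli 12, 8, 21 are not pairwise coprime, so CRT works modulo lcm(m_i) when all pairwise compatibility conditions hold.
Pairwise compatibility: gcd(m_i, m_j) must divide a_i - a_j for every pair.
Merge one congruence at a time:
  Start: x ≡ 10 (mod 12).
  Combine with x ≡ 2 (mod 8): gcd(12, 8) = 4; 2 - 10 = -8, which IS divisible by 4, so compatible.
    Write x = 10 + 12·t and substitute into x ≡ 2 (mod 8): 12·t ≡ 2 − 10 = -8 (mod 8).
    Divide the congruence (and modulus) by g = 4: 3·t ≡ -2 (mod 2).
    Reduce coefficients mod 2: 1·t ≡ 0 (mod 2).
    So t ≡ 0 (mod 2).
    Then x = 10 + 12·0 = 10, valid modulo lcm(12, 8) = 24: x ≡ 10 (mod 24).
  Combine with x ≡ 1 (mod 21): gcd(24, 21) = 3; 1 - 10 = -9, which IS divisible by 3, so compatible.
    Write x = 10 + 24·t and substitute into x ≡ 1 (mod 21): 24·t ≡ 1 − 10 = -9 (mod 21).
    Divide the congruence (and modulus) by g = 3: 8·t ≡ -3 (mod 7).
    Reduce coefficients mod 7: 1·t ≡ 4 (mod 7).
    So t ≡ 4 (mod 7).
    Then x = 10 + 24·4 = 106, valid modulo lcm(24, 21) = 168: x ≡ 106 (mod 168).
Verify: 106 mod 12 = 10, 106 mod 8 = 2, 106 mod 21 = 1.

x ≡ 106 (mod 168).


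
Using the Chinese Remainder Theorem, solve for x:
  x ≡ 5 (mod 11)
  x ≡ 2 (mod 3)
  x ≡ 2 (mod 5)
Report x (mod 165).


Moduli 11, 3, 5 are pairwise coprime; by CRT there is a unique solution modulo M = 11 · 3 · 5 = 165.
Solve pairwise, accumulating the modulus:
  Start with x ≡ 5 (mod 11).
  Combine with x ≡ 2 (mod 3): since gcd(11, 3) = 1, we get a unique residue mod 33.
    Write x = 5 + 11·t and substitute into x ≡ 2 (mod 3): 11·t ≡ 2 − 5 = -3 (mod 3).
    Reduce coefficients mod 3: 2·t ≡ 0 (mod 3).
    The inverse of 2 mod 3 is 2 (since 2·2 = 4 = 1·3 + 1), so t ≡ 2·0 = 0 ≡ 0 (mod 3).
    Then x = 5 + 11·0 = 5, valid modulo lcm(11, 3) = 33: x ≡ 5 (mod 33).
  Combine with x ≡ 2 (mod 5): since gcd(33, 5) = 1, we get a unique residue mod 165.
    Write x = 5 + 33·t and substitute into x ≡ 2 (mod 5): 33·t ≡ 2 − 5 = -3 (mod 5).
    Reduce coefficients mod 5: 3·t ≡ 2 (mod 5).
    The inverse of 3 mod 5 is 2 (since 3·2 = 6 = 1·5 + 1), so t ≡ 2·2 = 4 ≡ 4 (mod 5).
    Then x = 5 + 33·4 = 137, valid modulo lcm(33, 5) = 165: x ≡ 137 (mod 165).
Verify: 137 mod 11 = 5 ✓, 137 mod 3 = 2 ✓, 137 mod 5 = 2 ✓.

x ≡ 137 (mod 165).


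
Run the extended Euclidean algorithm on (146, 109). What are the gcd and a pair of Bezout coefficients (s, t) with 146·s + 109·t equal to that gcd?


Euclidean algorithm on (146, 109) — divide until remainder is 0:
  146 = 1 · 109 + 37
  109 = 2 · 37 + 35
  37 = 1 · 35 + 2
  35 = 17 · 2 + 1
  2 = 2 · 1 + 0
gcd(146, 109) = 1.
Track Bezout coefficients alongside the remainders: start with r₀ = 146 = a·1 + b·0 (s = 1, t = 0) and r₁ = 109 = a·0 + b·1 (s = 0, t = 1); each new remainder r_{k+1} = r_{k-1} − q_k·r_k inherits s_{k+1} = s_{k-1} − q_k·s_k, t_{k+1} = t_{k-1} − q_k·t_k, so r_k = a·s_k + b·t_k at every step:
  q = 1: r = 37, s = 1 − 1·0 = 1, t = 0 − 1·1 = -1  (check: 146·1 + 109·(-1) = 37)
  q = 2: r = 35, s = 0 − 2·1 = -2, t = 1 − 2·(-1) = 3  (check: 146·(-2) + 109·3 = 35)
  q = 1: r = 2, s = 1 − 1·(-2) = 3, t = -1 − 1·3 = -4  (check: 146·3 + 109·(-4) = 2)
  q = 17: r = 1, s = -2 − 17·3 = -53, t = 3 − 17·(-4) = 71  (check: 146·(-53) + 109·71 = 1)
The row with r = 1 (the gcd) gives the Bezout coefficients s = -53, t = 71.
Result: 146 · (-53) + 109 · (71) = 1.

gcd(146, 109) = 1; s = -53, t = 71 (check: 146·(-53) + 109·71 = 1).


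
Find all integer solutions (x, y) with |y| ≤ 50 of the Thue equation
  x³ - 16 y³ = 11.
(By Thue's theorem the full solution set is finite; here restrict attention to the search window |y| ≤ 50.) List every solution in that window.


The equation is x³ - 16y³ = 11. For fixed y, x³ = 16·y³ + 11, so a solution requires the RHS to be a perfect cube.
Strategy: iterate y from -50 to 50, compute RHS = 16·y³ + 11, and check whether it is a (positive or negative) perfect cube.
Check small values of y:
  y = 0: RHS = 11 is not a perfect cube.
  y = 1: RHS = 27 = (3)³ ⇒ x = 3 works.
  y = -1: RHS = -5 is not a perfect cube.
  y = 2: RHS = 139 is not a perfect cube.
  y = -2: RHS = -117 is not a perfect cube.
  y = 3: RHS = 443 is not a perfect cube.
  y = -3: RHS = -421 is not a perfect cube.
Continuing the search up to |y| = 50 finds no further solutions beyond those listed.
Collected solutions: (3, 1).

Solutions (with |y| ≤ 50): (3, 1).


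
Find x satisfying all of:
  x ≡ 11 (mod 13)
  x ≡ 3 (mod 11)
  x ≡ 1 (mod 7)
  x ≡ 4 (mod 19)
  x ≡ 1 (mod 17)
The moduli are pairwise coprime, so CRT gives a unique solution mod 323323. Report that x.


Product of moduli M = 13 · 11 · 7 · 19 · 17 = 323323.
Merge one congruence at a time:
  Start: x ≡ 11 (mod 13).
  Combine with x ≡ 3 (mod 11); new modulus lcm = 143.
    Write x = 11 + 13·t and substitute into x ≡ 3 (mod 11): 13·t ≡ 3 − 11 = -8 (mod 11).
    Reduce coefficients mod 11: 2·t ≡ 3 (mod 11).
    The inverse of 2 mod 11 is 6 (since 2·6 = 12 = 1·11 + 1), so t ≡ 6·3 = 18 ≡ 7 (mod 11).
    Then x = 11 + 13·7 = 102, valid modulo lcm(13, 11) = 143: x ≡ 102 (mod 143).
  Combine with x ≡ 1 (mod 7); new modulus lcm = 1001.
    Write x = 102 + 143·t and substitute into x ≡ 1 (mod 7): 143·t ≡ 1 − 102 = -101 (mod 7).
    Reduce coefficients mod 7: 3·t ≡ 4 (mod 7).
    The inverse of 3 mod 7 is 5 (since 3·5 = 15 = 2·7 + 1), so t ≡ 5·4 = 20 ≡ 6 (mod 7).
    Then x = 102 + 143·6 = 960, valid modulo lcm(143, 7) = 1001: x ≡ 960 (mod 1001).
  Combine with x ≡ 4 (mod 19); new modulus lcm = 19019.
    Write x = 960 + 1001·t and substitute into x ≡ 4 (mod 19): 1001·t ≡ 4 − 960 = -956 (mod 19).
    Reduce coefficients mod 19: 13·t ≡ 13 (mod 19).
    The inverse of 13 mod 19 is 3 (since 13·3 = 39 = 2·19 + 1), so t ≡ 3·13 = 39 ≡ 1 (mod 19).
    Then x = 960 + 1001·1 = 1961, valid modulo lcm(1001, 19) = 19019: x ≡ 1961 (mod 19019).
  Combine with x ≡ 1 (mod 17); new modulus lcm = 323323.
    Write x = 1961 + 19019·t and substitute into x ≡ 1 (mod 17): 19019·t ≡ 1 − 1961 = -1960 (mod 17).
    Reduce coefficients mod 17: 13·t ≡ 12 (mod 17).
    The inverse of 13 mod 17 is 4 (since 13·4 = 52 = 3·17 + 1), so t ≡ 4·12 = 48 ≡ 14 (mod 17).
    Then x = 1961 + 19019·14 = 268227, valid modulo lcm(19019, 17) = 323323: x ≡ 268227 (mod 323323).
Verify against each original: 268227 mod 13 = 11, 268227 mod 11 = 3, 268227 mod 7 = 1, 268227 mod 19 = 4, 268227 mod 17 = 1.

x ≡ 268227 (mod 323323).


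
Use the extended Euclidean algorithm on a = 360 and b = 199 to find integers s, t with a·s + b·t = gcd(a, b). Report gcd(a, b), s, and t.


Euclidean algorithm on (360, 199) — divide until remainder is 0:
  360 = 1 · 199 + 161
  199 = 1 · 161 + 38
  161 = 4 · 38 + 9
  38 = 4 · 9 + 2
  9 = 4 · 2 + 1
  2 = 2 · 1 + 0
gcd(360, 199) = 1.
Track Bezout coefficients alongside the remainders: start with r₀ = 360 = a·1 + b·0 (s = 1, t = 0) and r₁ = 199 = a·0 + b·1 (s = 0, t = 1); each new remainder r_{k+1} = r_{k-1} − q_k·r_k inherits s_{k+1} = s_{k-1} − q_k·s_k, t_{k+1} = t_{k-1} − q_k·t_k, so r_k = a·s_k + b·t_k at every step:
  q = 1: r = 161, s = 1 − 1·0 = 1, t = 0 − 1·1 = -1  (check: 360·1 + 199·(-1) = 161)
  q = 1: r = 38, s = 0 − 1·1 = -1, t = 1 − 1·(-1) = 2  (check: 360·(-1) + 199·2 = 38)
  q = 4: r = 9, s = 1 − 4·(-1) = 5, t = -1 − 4·2 = -9  (check: 360·5 + 199·(-9) = 9)
  q = 4: r = 2, s = -1 − 4·5 = -21, t = 2 − 4·(-9) = 38  (check: 360·(-21) + 199·38 = 2)
  q = 4: r = 1, s = 5 − 4·(-21) = 89, t = -9 − 4·38 = -161  (check: 360·89 + 199·(-161) = 1)
The row with r = 1 (the gcd) gives the Bezout coefficients s = 89, t = -161.
Result: 360 · (89) + 199 · (-161) = 1.

gcd(360, 199) = 1; s = 89, t = -161 (check: 360·89 + 199·(-161) = 1).


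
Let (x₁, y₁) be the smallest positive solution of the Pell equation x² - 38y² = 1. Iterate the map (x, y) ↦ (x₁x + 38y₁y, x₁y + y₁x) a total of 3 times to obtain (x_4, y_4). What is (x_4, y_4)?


Step 1: Find the fundamental solution (x₁, y₁) of x² - 38y² = 1.
  Expand √38 as a continued fraction. a₀ = ⌊√38⌋ = 6; iterate m_{k+1} = d_k·a_k − m_k, d_{k+1} = (38 − m_{k+1}²)/d_k, a_{k+1} = ⌊(a₀ + m_{k+1})/d_{k+1}⌋ (starting m₀ = 0, d₀ = 1), with convergents p_k = a_k·p_{k-1} + p_{k-2}, q_k = a_k·q_{k-1} + q_{k-2} (p₋₁ = 1, q₋₁ = 0):
  k = 0: a₀ = 6; p₀/q₀ = 6/1; p₀² − 38·q₀² = 36 − 38 = -2.
  k = 1: m = 6, d = 2, a = ⌊(6 + 6)/2⌋ = 6; p/q = (6·6 + 1)/(6·1 + 0) = 37/6; p² − 38·q² = 1369 − 1368 = 1.
  The first convergent with p² − 38·q² = 1 gives the fundamental solution (x₁, y₁) = (37, 6).
Step 2: Apply the recurrence (x_{n+1}, y_{n+1}) = (x₁x_n + 38y₁y_n, x₁y_n + y₁x_n) repeatedly.
  From (x_1, y_1) = (37, 6): x_2 = 37·37 + 38·6·6 = 2737; y_2 = 37·6 + 6·37 = 444.
  From (x_2, y_2) = (2737, 444): x_3 = 37·2737 + 38·6·444 = 202501; y_3 = 37·444 + 6·2737 = 32850.
  From (x_3, y_3) = (202501, 32850): x_4 = 37·202501 + 38·6·32850 = 14982337; y_4 = 37·32850 + 6·202501 = 2430456.
Step 3: Verify x_4² - 38·y_4² = 224470421981569 - 224470421981568 = 1 (should be 1). ✓

(x_1, y_1) = (37, 6); (x_4, y_4) = (14982337, 2430456).


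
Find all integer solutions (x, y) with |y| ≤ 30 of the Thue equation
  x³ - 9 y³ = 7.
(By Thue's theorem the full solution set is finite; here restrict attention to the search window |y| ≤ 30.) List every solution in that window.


The equation is x³ - 9y³ = 7. For fixed y, x³ = 9·y³ + 7, so a solution requires the RHS to be a perfect cube.
Strategy: iterate y from -30 to 30, compute RHS = 9·y³ + 7, and check whether it is a (positive or negative) perfect cube.
Check small values of y:
  y = 0: RHS = 7 is not a perfect cube.
  y = 1: RHS = 16 is not a perfect cube.
  y = -1: RHS = -2 is not a perfect cube.
  y = 2: RHS = 79 is not a perfect cube.
  y = -2: RHS = -65 is not a perfect cube.
  y = 3: RHS = 250 is not a perfect cube.
  y = -3: RHS = -236 is not a perfect cube.
Continuing the search up to |y| = 30 finds no solutions either.
No (x, y) in the scanned range satisfies the equation.

No integer solutions with |y| ≤ 30.


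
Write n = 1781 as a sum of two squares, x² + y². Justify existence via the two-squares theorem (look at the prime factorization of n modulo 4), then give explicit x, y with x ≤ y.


Step 1: Factor n = 1781 = 13 · 137.
Step 2: Check the mod-4 condition on each prime factor: 13 ≡ 1 (mod 4), exponent 1; 137 ≡ 1 (mod 4), exponent 1.
All primes ≡ 3 (mod 4) appear to even exponent (or don't appear), so by the two-squares theorem n IS expressible as a sum of two squares.
Step 3: Build a representation. Here n = 13 · 137 is a product of primes ≡ 1 (mod 4). Each prime p ≡ 1 (mod 4) is itself a sum of two squares; find a² by testing p − a² for a perfect square:
  13: 13 − 1² = 12, 13 − 2² = 9 = 3² ⇒ 13 = 2² + 3².
  137: 137 − 1² = 136, 137 − 2² = 133, 137 − 3² = 128, 137 − 4² = 121 = 11² ⇒ 137 = 4² + 11².
  Combine using the Brahmagupta–Fibonacci identity (a² + b²)(c² + d²) = (ac − bd)² + (ad + bc)² = (ac + bd)² + (ad − bc)²:
  13 · 137 = 1781: from (2² + 3²)(4² + 11²), take (2·4 − 3·11, 2·11 + 3·4) = (8 − 33, 22 + 12) = (-25, 34); dropping signs (only squares matter) gives (25, 34); check 25² + 34² = 625 + 1156 = 1781 ✓.
Step 4: Order so x ≤ y and verify: 25² + 34² = 625 + 1156 = 1781 = n. ✓

n = 1781 = 25² + 34² (one valid representation with x ≤ y).


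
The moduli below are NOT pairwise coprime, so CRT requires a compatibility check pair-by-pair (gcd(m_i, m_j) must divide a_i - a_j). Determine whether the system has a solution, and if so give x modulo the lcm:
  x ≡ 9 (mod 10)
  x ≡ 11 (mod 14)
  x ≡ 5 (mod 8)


Moduli 10, 14, 8 are not pairwise coprime, so CRT works modulo lcm(m_i) when all pairwise compatibility conditions hold.
Pairwise compatibility: gcd(m_i, m_j) must divide a_i - a_j for every pair.
Merge one congruence at a time:
  Start: x ≡ 9 (mod 10).
  Combine with x ≡ 11 (mod 14): gcd(10, 14) = 2; 11 - 9 = 2, which IS divisible by 2, so compatible.
    Write x = 9 + 10·t and substitute into x ≡ 11 (mod 14): 10·t ≡ 11 − 9 = 2 (mod 14).
    Divide the congruence (and modulus) by g = 2: 5·t ≡ 1 (mod 7).
    The inverse of 5 mod 7 is 3 (since 5·3 = 15 = 2·7 + 1), so t ≡ 3·1 = 3 ≡ 3 (mod 7).
    Then x = 9 + 10·3 = 39, valid modulo lcm(10, 14) = 70: x ≡ 39 (mod 70).
  Combine with x ≡ 5 (mod 8): gcd(70, 8) = 2; 5 - 39 = -34, which IS divisible by 2, so compatible.
    Write x = 39 + 70·t and substitute into x ≡ 5 (mod 8): 70·t ≡ 5 − 39 = -34 (mod 8).
    Divide the congruence (and modulus) by g = 2: 35·t ≡ -17 (mod 4).
    Reduce coefficients mod 4: 3·t ≡ 3 (mod 4).
    The inverse of 3 mod 4 is 3 (since 3·3 = 9 = 2·4 + 1), so t ≡ 3·3 = 9 ≡ 1 (mod 4).
    Then x = 39 + 70·1 = 109, valid modulo lcm(70, 8) = 280: x ≡ 109 (mod 280).
Verify: 109 mod 10 = 9, 109 mod 14 = 11, 109 mod 8 = 5.

x ≡ 109 (mod 280).


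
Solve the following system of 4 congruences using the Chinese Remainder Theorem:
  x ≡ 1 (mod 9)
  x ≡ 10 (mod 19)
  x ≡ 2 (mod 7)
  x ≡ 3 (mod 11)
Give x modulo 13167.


Product of moduli M = 9 · 19 · 7 · 11 = 13167.
Merge one congruence at a time:
  Start: x ≡ 1 (mod 9).
  Combine with x ≡ 10 (mod 19); new modulus lcm = 171.
    Write x = 1 + 9·t and substitute into x ≡ 10 (mod 19): 9·t ≡ 10 − 1 = 9 (mod 19).
    The inverse of 9 mod 19 is 17 (since 9·17 = 153 = 8·19 + 1), so t ≡ 17·9 = 153 ≡ 1 (mod 19).
    Then x = 1 + 9·1 = 10, valid modulo lcm(9, 19) = 171: x ≡ 10 (mod 171).
  Combine with x ≡ 2 (mod 7); new modulus lcm = 1197.
    Write x = 10 + 171·t and substitute into x ≡ 2 (mod 7): 171·t ≡ 2 − 10 = -8 (mod 7).
    Reduce coefficients mod 7: 3·t ≡ 6 (mod 7).
    The inverse of 3 mod 7 is 5 (since 3·5 = 15 = 2·7 + 1), so t ≡ 5·6 = 30 ≡ 2 (mod 7).
    Then x = 10 + 171·2 = 352, valid modulo lcm(171, 7) = 1197: x ≡ 352 (mod 1197).
  Combine with x ≡ 3 (mod 11); new modulus lcm = 13167.
    Write x = 352 + 1197·t and substitute into x ≡ 3 (mod 11): 1197·t ≡ 3 − 352 = -349 (mod 11).
    Reduce coefficients mod 11: 9·t ≡ 3 (mod 11).
    The inverse of 9 mod 11 is 5 (since 9·5 = 45 = 4·11 + 1), so t ≡ 5·3 = 15 ≡ 4 (mod 11).
    Then x = 352 + 1197·4 = 5140, valid modulo lcm(1197, 11) = 13167: x ≡ 5140 (mod 13167).
Verify against each original: 5140 mod 9 = 1, 5140 mod 19 = 10, 5140 mod 7 = 2, 5140 mod 11 = 3.

x ≡ 5140 (mod 13167).
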